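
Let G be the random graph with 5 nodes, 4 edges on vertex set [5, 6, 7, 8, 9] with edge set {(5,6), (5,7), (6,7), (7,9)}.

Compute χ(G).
Clique number ω(G) = 3 (lower bound: χ ≥ ω).
The clique on [5, 6, 7] has size 3, forcing χ ≥ 3, and the coloring below uses 3 colors, so χ(G) = 3.
A valid 3-coloring: color 1: [7, 8]; color 2: [5, 9]; color 3: [6].

χ(G) = 3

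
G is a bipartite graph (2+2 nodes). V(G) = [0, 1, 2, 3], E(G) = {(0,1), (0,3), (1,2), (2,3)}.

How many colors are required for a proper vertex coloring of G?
χ(G) = 2

Clique number ω(G) = 2 (lower bound: χ ≥ ω).
The graph is bipartite (no odd cycle), so 2 colors suffice: χ(G) = 2.
A valid 2-coloring: color 1: [0, 2]; color 2: [1, 3].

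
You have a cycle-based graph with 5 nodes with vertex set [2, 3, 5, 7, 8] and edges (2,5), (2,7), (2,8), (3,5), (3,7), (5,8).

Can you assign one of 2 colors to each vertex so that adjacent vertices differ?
The clique on vertices [2, 5, 8] has size 3 > 2, so it alone needs 3 colors.

No, G is not 2-colorable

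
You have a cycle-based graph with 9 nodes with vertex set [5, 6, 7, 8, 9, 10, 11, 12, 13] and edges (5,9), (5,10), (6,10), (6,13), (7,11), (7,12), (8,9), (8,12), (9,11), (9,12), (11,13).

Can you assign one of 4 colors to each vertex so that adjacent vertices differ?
Yes, G is 4-colorable

A valid 4-coloring: color 1: [7, 9, 10, 13]; color 2: [5, 6, 11, 12]; color 3: [8].
(χ(G) = 3 ≤ 4.)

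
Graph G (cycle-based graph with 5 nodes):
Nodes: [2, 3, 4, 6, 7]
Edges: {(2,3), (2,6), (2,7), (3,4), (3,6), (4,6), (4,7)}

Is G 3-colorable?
Yes, G is 3-colorable

A valid 3-coloring: color 1: [6, 7]; color 2: [2, 4]; color 3: [3].
(χ(G) = 3 ≤ 3.)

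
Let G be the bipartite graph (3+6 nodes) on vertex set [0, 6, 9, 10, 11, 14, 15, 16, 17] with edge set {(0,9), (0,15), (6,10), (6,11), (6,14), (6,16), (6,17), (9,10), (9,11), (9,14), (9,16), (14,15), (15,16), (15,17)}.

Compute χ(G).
χ(G) = 2

Clique number ω(G) = 2 (lower bound: χ ≥ ω).
The graph is bipartite (no odd cycle), so 2 colors suffice: χ(G) = 2.
A valid 2-coloring: color 1: [6, 9, 15]; color 2: [0, 10, 11, 14, 16, 17].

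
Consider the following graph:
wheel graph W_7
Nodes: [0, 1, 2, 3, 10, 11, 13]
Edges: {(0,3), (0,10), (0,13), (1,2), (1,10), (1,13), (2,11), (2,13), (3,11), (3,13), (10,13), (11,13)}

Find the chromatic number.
χ(G) = 3

Clique number ω(G) = 3 (lower bound: χ ≥ ω).
The clique on [0, 10, 13] has size 3, forcing χ ≥ 3, and the coloring below uses 3 colors, so χ(G) = 3.
A valid 3-coloring: color 1: [13]; color 2: [2, 3, 10]; color 3: [0, 1, 11].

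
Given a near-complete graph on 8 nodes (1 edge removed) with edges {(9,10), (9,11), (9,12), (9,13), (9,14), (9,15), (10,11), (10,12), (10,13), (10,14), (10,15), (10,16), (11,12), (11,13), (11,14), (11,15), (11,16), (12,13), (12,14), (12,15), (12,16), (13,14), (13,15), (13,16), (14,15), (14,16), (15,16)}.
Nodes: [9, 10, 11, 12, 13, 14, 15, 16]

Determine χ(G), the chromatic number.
Clique number ω(G) = 7 (lower bound: χ ≥ ω).
The clique on [10, 11, 12, 13, 14, 15, 16] has size 7, forcing χ ≥ 7, and the coloring below uses 7 colors, so χ(G) = 7.
A valid 7-coloring: color 1: [10]; color 2: [11]; color 3: [13]; color 4: [15]; color 5: [12]; color 6: [14]; color 7: [9, 16].

χ(G) = 7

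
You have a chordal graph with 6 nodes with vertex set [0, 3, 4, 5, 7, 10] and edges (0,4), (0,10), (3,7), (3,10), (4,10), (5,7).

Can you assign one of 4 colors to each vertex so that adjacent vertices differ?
Yes, G is 4-colorable

A valid 4-coloring: color 1: [7, 10]; color 2: [0, 3, 5]; color 3: [4].
(χ(G) = 3 ≤ 4.)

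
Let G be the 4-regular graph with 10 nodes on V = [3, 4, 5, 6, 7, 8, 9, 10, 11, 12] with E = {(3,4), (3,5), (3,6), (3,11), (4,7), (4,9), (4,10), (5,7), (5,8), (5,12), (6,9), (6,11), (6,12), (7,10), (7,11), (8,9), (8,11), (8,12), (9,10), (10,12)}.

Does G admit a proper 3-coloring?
A valid 3-coloring: color 1: [4, 6, 8]; color 2: [3, 7, 9, 12]; color 3: [5, 10, 11].
(χ(G) = 3 ≤ 3.)

Yes, G is 3-colorable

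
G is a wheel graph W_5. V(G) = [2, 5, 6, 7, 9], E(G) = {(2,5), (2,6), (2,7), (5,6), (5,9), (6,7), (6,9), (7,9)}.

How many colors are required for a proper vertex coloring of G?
χ(G) = 3

Clique number ω(G) = 3 (lower bound: χ ≥ ω).
The clique on [5, 6, 9] has size 3, forcing χ ≥ 3, and the coloring below uses 3 colors, so χ(G) = 3.
A valid 3-coloring: color 1: [6]; color 2: [2, 9]; color 3: [5, 7].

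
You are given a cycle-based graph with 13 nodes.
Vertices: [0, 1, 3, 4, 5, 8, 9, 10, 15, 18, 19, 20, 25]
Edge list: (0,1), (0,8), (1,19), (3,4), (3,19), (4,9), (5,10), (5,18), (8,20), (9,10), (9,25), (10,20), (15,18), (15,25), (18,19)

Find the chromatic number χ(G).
χ(G) = 3

Clique number ω(G) = 2 (lower bound: χ ≥ ω).
Odd cycle [19, 18, 15, 25, 9, 4, 3] needs 3 colors (χ ≥ 3).
The coloring below uses 3 colors, so χ(G) = 3.
A valid 3-coloring: color 1: [0, 4, 10, 15, 19]; color 2: [1, 3, 8, 9, 18]; color 3: [5, 20, 25].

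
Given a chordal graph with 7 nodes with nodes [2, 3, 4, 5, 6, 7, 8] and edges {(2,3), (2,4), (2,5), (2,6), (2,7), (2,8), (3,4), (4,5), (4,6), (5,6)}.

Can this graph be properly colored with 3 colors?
The clique on vertices [2, 4, 5, 6] has size 4 > 3, so it alone needs 4 colors.

No, G is not 3-colorable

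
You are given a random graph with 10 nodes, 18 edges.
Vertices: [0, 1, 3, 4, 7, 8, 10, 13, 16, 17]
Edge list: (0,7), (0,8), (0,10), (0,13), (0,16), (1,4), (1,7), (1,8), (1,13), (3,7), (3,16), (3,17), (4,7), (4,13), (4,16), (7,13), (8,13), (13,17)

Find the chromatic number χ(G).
χ(G) = 4

Clique number ω(G) = 4 (lower bound: χ ≥ ω).
The clique on [1, 4, 7, 13] has size 4, forcing χ ≥ 4, and the coloring below uses 4 colors, so χ(G) = 4.
A valid 4-coloring: color 1: [10, 13, 16]; color 2: [0, 1, 3]; color 3: [7, 8, 17]; color 4: [4].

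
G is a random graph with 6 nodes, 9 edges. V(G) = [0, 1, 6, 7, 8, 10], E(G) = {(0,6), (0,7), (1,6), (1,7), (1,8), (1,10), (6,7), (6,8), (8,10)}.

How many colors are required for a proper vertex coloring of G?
χ(G) = 3

Clique number ω(G) = 3 (lower bound: χ ≥ ω).
The clique on [0, 6, 7] has size 3, forcing χ ≥ 3, and the coloring below uses 3 colors, so χ(G) = 3.
A valid 3-coloring: color 1: [0, 1]; color 2: [6, 10]; color 3: [7, 8].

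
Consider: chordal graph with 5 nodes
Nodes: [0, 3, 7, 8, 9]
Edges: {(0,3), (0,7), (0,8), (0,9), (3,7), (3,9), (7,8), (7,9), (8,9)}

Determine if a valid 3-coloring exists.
The clique on vertices [0, 7, 8, 9] has size 4 > 3, so it alone needs 4 colors.

No, G is not 3-colorable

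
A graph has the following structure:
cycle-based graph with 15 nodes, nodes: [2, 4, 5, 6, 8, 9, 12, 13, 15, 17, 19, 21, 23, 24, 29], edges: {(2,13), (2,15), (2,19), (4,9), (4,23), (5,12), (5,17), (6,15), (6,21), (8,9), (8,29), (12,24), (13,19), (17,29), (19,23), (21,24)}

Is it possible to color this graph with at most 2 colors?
No, G is not 2-colorable

The clique on vertices [2, 13, 19] has size 3 > 2, so it alone needs 3 colors.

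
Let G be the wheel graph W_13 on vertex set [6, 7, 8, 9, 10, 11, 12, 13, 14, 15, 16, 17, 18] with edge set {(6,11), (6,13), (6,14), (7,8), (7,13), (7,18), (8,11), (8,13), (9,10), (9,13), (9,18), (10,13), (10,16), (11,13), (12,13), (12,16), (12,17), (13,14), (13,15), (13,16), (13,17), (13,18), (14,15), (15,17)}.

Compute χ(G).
χ(G) = 3

Clique number ω(G) = 3 (lower bound: χ ≥ ω).
The clique on [6, 11, 13] has size 3, forcing χ ≥ 3, and the coloring below uses 3 colors, so χ(G) = 3.
A valid 3-coloring: color 1: [13]; color 2: [6, 8, 10, 12, 15, 18]; color 3: [7, 9, 11, 14, 16, 17].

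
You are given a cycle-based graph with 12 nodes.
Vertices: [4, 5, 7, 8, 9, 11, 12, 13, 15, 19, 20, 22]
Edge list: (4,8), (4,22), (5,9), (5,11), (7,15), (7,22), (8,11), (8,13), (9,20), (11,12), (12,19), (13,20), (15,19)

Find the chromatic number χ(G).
χ(G) = 2

Clique number ω(G) = 2 (lower bound: χ ≥ ω).
The graph is bipartite (no odd cycle), so 2 colors suffice: χ(G) = 2.
A valid 2-coloring: color 1: [4, 7, 9, 11, 13, 19]; color 2: [5, 8, 12, 15, 20, 22].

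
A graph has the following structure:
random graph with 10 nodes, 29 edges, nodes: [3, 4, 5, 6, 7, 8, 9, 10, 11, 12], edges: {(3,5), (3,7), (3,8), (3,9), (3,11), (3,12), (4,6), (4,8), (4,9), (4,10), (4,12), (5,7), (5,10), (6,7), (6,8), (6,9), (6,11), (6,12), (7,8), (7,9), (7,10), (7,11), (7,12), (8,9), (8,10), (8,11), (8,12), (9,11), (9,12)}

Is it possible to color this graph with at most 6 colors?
Yes, G is 6-colorable

A valid 6-coloring: color 1: [5, 8]; color 2: [4, 7]; color 3: [9, 10]; color 4: [3, 6]; color 5: [11, 12].
(χ(G) = 5 ≤ 6.)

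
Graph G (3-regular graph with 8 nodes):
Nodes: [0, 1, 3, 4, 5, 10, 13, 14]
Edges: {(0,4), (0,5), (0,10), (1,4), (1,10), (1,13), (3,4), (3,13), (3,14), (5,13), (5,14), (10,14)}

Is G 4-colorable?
Yes, G is 4-colorable

A valid 4-coloring: color 1: [4, 5, 10]; color 2: [0, 13, 14]; color 3: [1, 3].
(χ(G) = 3 ≤ 4.)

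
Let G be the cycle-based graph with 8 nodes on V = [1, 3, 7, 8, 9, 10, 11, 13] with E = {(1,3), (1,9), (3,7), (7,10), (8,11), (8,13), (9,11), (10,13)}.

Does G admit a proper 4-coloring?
Yes, G is 4-colorable

A valid 4-coloring: color 1: [3, 8, 9, 10]; color 2: [1, 7, 11, 13].
(χ(G) = 2 ≤ 4.)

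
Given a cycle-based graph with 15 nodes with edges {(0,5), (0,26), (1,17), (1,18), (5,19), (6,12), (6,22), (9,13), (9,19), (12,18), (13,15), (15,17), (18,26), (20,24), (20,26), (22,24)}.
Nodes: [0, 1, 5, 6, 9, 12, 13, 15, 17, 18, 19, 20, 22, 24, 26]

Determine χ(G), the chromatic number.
Clique number ω(G) = 2 (lower bound: χ ≥ ω).
Odd cycle [6, 22, 24, 20, 26, 18, 12] needs 3 colors (χ ≥ 3).
The coloring below uses 3 colors, so χ(G) = 3.
A valid 3-coloring: color 1: [0, 13, 17, 18, 19, 20, 22]; color 2: [1, 5, 6, 9, 15, 24, 26]; color 3: [12].

χ(G) = 3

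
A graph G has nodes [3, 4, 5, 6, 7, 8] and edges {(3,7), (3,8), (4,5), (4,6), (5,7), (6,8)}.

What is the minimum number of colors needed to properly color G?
χ(G) = 2

Clique number ω(G) = 2 (lower bound: χ ≥ ω).
The graph is bipartite (no odd cycle), so 2 colors suffice: χ(G) = 2.
A valid 2-coloring: color 1: [4, 7, 8]; color 2: [3, 5, 6].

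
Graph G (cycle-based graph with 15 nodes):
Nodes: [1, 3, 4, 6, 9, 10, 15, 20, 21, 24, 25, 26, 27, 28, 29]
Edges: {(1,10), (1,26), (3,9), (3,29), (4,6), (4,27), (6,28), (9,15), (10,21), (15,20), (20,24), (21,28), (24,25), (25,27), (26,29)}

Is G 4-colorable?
Yes, G is 4-colorable

A valid 4-coloring: color 1: [4, 9, 10, 20, 25, 28, 29]; color 2: [1, 3, 6, 15, 21, 24, 27]; color 3: [26].
(χ(G) = 3 ≤ 4.)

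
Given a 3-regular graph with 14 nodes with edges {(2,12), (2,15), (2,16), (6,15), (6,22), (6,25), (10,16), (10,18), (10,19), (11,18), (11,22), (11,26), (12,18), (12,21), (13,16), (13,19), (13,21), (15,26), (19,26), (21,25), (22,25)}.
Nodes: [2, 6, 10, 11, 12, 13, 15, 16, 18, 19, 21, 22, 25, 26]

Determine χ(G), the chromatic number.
Clique number ω(G) = 3 (lower bound: χ ≥ ω).
The clique on [6, 22, 25] has size 3, forcing χ ≥ 3, and the coloring below uses 3 colors, so χ(G) = 3.
A valid 3-coloring: color 1: [10, 11, 12, 13, 15, 25]; color 2: [6, 16, 18, 21, 26]; color 3: [2, 19, 22].

χ(G) = 3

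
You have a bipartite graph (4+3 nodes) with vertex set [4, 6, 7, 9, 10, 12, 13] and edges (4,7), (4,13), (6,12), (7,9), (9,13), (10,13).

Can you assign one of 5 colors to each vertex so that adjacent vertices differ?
Yes, G is 5-colorable

A valid 5-coloring: color 1: [7, 12, 13]; color 2: [4, 6, 9, 10].
(χ(G) = 2 ≤ 5.)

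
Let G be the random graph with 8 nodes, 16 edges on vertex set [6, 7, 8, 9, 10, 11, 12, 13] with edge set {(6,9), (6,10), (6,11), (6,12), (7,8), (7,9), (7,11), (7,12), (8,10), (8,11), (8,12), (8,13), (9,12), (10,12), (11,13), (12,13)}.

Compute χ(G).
χ(G) = 4

Clique number ω(G) = 3 (lower bound: χ ≥ ω).
Odd cycle [10, 8, 7, 9, 6] needs 3 colors (χ ≥ 3).
Vertex 12 is adjacent to every vertex of [6, 7, 8, 9, 10], which already need 3 colors among themselves, so 12 needs a new color (χ ≥ 4).
The coloring below uses 4 colors, so χ(G) = 4.
A valid 4-coloring: color 1: [11, 12]; color 2: [8, 9]; color 3: [6, 7, 13]; color 4: [10].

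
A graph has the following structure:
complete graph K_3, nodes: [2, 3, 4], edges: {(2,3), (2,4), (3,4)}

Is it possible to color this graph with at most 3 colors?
Yes, G is 3-colorable

A valid 3-coloring: color 1: [3]; color 2: [4]; color 3: [2].
(χ(G) = 3 ≤ 3.)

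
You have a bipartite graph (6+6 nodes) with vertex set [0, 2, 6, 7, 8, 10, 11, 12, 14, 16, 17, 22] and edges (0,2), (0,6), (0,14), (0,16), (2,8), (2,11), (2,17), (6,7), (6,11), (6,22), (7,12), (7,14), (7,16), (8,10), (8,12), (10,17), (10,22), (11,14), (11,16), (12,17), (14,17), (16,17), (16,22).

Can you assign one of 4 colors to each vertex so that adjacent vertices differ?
Yes, G is 4-colorable

A valid 4-coloring: color 1: [2, 6, 10, 12, 14, 16]; color 2: [0, 7, 8, 11, 17, 22].
(χ(G) = 2 ≤ 4.)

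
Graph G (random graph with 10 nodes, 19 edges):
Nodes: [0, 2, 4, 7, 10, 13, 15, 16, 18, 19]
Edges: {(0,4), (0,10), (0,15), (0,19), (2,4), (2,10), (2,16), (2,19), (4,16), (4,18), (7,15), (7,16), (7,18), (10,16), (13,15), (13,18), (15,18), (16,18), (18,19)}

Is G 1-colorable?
The clique on vertices [4, 16, 18] has size 3 > 1, so it alone needs 3 colors.

No, G is not 1-colorable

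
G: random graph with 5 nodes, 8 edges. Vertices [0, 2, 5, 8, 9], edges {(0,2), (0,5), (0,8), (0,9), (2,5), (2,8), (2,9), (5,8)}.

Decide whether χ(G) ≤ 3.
No, G is not 3-colorable

The clique on vertices [0, 2, 5, 8] has size 4 > 3, so it alone needs 4 colors.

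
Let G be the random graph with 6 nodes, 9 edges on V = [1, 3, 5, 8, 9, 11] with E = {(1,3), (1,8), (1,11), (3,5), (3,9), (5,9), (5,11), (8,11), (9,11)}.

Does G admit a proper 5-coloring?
Yes, G is 5-colorable

A valid 5-coloring: color 1: [3, 11]; color 2: [8, 9]; color 3: [1, 5].
(χ(G) = 3 ≤ 5.)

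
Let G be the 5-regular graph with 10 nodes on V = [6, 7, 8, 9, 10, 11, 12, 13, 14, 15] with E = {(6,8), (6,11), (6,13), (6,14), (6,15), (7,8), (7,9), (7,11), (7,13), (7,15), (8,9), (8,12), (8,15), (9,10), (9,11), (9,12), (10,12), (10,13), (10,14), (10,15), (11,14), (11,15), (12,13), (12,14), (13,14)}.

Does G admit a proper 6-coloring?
A valid 6-coloring: color 1: [6, 7, 10]; color 2: [9, 14, 15]; color 3: [11, 12]; color 4: [8, 13].
(χ(G) = 4 ≤ 6.)

Yes, G is 6-colorable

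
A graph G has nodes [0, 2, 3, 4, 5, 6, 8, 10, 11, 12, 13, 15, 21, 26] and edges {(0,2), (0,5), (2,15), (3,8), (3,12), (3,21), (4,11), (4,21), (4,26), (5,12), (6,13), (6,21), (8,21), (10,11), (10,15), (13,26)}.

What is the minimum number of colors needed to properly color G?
χ(G) = 3

Clique number ω(G) = 3 (lower bound: χ ≥ ω).
The clique on [3, 8, 21] has size 3, forcing χ ≥ 3, and the coloring below uses 3 colors, so χ(G) = 3.
A valid 3-coloring: color 1: [0, 11, 12, 13, 15, 21]; color 2: [2, 3, 4, 5, 6, 10]; color 3: [8, 26].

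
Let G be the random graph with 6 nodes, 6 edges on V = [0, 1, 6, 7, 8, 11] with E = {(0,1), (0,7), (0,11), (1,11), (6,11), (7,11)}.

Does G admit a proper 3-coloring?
Yes, G is 3-colorable

A valid 3-coloring: color 1: [8, 11]; color 2: [0, 6]; color 3: [1, 7].
(χ(G) = 3 ≤ 3.)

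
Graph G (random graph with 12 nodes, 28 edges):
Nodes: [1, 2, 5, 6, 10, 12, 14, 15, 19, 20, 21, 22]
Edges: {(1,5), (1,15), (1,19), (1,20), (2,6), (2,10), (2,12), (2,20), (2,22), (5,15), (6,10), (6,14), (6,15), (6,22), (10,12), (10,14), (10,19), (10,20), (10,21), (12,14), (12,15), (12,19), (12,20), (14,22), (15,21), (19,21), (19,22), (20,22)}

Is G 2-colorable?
No, G is not 2-colorable

The clique on vertices [2, 10, 12, 20] has size 4 > 2, so it alone needs 4 colors.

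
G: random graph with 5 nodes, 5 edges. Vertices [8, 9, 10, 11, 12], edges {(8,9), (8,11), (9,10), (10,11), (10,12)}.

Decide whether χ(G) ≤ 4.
Yes, G is 4-colorable

A valid 4-coloring: color 1: [8, 10]; color 2: [9, 11, 12].
(χ(G) = 2 ≤ 4.)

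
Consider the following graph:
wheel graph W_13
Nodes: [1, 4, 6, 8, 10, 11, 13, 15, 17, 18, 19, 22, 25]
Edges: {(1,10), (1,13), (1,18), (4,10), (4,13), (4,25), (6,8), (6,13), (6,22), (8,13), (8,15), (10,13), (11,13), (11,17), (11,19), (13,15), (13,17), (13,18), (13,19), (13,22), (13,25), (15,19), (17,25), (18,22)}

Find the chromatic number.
Clique number ω(G) = 3 (lower bound: χ ≥ ω).
The clique on [1, 10, 13] has size 3, forcing χ ≥ 3, and the coloring below uses 3 colors, so χ(G) = 3.
A valid 3-coloring: color 1: [13]; color 2: [6, 10, 11, 15, 18, 25]; color 3: [1, 4, 8, 17, 19, 22].

χ(G) = 3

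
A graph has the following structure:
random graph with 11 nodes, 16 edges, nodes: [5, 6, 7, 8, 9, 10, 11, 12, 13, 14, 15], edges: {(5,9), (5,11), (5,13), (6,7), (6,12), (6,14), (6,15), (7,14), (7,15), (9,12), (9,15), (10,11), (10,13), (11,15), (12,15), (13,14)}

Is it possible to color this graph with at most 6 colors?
Yes, G is 6-colorable

A valid 6-coloring: color 1: [5, 8, 10, 14, 15]; color 2: [6, 9, 11, 13]; color 3: [7, 12].
(χ(G) = 3 ≤ 6.)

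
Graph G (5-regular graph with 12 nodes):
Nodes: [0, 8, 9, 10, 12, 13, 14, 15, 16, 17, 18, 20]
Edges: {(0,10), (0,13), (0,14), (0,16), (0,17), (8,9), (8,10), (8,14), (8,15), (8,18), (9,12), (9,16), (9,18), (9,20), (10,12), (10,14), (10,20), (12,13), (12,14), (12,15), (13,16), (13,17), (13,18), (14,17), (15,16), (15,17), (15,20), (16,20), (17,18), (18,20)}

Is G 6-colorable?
Yes, G is 6-colorable

A valid 6-coloring: color 1: [14, 16, 18]; color 2: [0, 9, 15]; color 3: [8, 12, 17, 20]; color 4: [10, 13].
(χ(G) = 4 ≤ 6.)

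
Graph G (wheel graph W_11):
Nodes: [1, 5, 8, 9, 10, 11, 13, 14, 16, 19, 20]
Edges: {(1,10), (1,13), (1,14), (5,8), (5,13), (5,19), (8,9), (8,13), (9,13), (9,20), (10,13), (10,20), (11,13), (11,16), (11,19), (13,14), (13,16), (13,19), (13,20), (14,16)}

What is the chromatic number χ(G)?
χ(G) = 3

Clique number ω(G) = 3 (lower bound: χ ≥ ω).
The clique on [1, 10, 13] has size 3, forcing χ ≥ 3, and the coloring below uses 3 colors, so χ(G) = 3.
A valid 3-coloring: color 1: [13]; color 2: [5, 9, 10, 11, 14]; color 3: [1, 8, 16, 19, 20].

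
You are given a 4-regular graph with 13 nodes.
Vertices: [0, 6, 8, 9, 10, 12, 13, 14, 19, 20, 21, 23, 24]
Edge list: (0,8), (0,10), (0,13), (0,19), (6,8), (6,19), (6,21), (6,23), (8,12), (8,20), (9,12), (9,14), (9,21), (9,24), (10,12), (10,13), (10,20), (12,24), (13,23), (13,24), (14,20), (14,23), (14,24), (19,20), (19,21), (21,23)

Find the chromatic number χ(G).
Clique number ω(G) = 3 (lower bound: χ ≥ ω).
The clique on [0, 10, 13] has size 3, forcing χ ≥ 3, and the coloring below uses 3 colors, so χ(G) = 3.
A valid 3-coloring: color 1: [8, 10, 19, 23, 24]; color 2: [6, 9, 13, 20]; color 3: [0, 12, 14, 21].

χ(G) = 3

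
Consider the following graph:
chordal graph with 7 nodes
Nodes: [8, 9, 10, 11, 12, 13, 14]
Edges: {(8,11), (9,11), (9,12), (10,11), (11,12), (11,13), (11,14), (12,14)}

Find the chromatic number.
χ(G) = 3

Clique number ω(G) = 3 (lower bound: χ ≥ ω).
The clique on [9, 11, 12] has size 3, forcing χ ≥ 3, and the coloring below uses 3 colors, so χ(G) = 3.
A valid 3-coloring: color 1: [11]; color 2: [8, 10, 12, 13]; color 3: [9, 14].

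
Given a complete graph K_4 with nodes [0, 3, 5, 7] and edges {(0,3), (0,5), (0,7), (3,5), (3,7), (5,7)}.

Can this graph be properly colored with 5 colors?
A valid 5-coloring: color 1: [0]; color 2: [3]; color 3: [5]; color 4: [7].
(χ(G) = 4 ≤ 5.)

Yes, G is 5-colorable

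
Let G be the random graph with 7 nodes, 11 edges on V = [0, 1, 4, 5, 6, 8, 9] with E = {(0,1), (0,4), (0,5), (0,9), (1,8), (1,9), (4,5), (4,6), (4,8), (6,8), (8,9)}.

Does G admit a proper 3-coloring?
A valid 3-coloring: color 1: [0, 8]; color 2: [4, 9]; color 3: [1, 5, 6].
(χ(G) = 3 ≤ 3.)

Yes, G is 3-colorable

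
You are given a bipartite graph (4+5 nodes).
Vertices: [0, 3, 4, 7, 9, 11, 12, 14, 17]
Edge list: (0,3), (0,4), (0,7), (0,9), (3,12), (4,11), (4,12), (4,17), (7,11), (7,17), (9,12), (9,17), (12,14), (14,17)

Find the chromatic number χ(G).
Clique number ω(G) = 2 (lower bound: χ ≥ ω).
The graph is bipartite (no odd cycle), so 2 colors suffice: χ(G) = 2.
A valid 2-coloring: color 1: [0, 11, 12, 17]; color 2: [3, 4, 7, 9, 14].

χ(G) = 2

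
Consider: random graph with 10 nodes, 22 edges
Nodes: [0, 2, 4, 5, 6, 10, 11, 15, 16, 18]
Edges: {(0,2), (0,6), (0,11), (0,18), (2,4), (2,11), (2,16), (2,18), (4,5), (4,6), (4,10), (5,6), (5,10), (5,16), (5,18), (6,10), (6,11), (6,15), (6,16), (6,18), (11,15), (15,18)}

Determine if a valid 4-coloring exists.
Yes, G is 4-colorable

A valid 4-coloring: color 1: [2, 6]; color 2: [10, 11, 16, 18]; color 3: [0, 5, 15]; color 4: [4].
(χ(G) = 4 ≤ 4.)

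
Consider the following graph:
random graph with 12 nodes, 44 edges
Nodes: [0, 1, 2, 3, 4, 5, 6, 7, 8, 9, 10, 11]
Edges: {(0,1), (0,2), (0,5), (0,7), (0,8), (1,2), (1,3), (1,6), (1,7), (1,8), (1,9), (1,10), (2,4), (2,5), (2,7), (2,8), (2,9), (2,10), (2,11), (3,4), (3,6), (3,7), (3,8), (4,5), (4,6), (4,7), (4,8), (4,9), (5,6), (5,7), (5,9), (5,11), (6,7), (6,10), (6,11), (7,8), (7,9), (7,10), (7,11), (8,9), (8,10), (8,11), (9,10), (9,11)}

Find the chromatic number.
χ(G) = 6

Clique number ω(G) = 6 (lower bound: χ ≥ ω).
The clique on [1, 2, 7, 8, 9, 10] has size 6, forcing χ ≥ 6, and the coloring below uses 6 colors, so χ(G) = 6.
A valid 6-coloring: color 1: [7]; color 2: [2, 6]; color 3: [5, 8]; color 4: [0, 3, 9]; color 5: [1, 4, 11]; color 6: [10].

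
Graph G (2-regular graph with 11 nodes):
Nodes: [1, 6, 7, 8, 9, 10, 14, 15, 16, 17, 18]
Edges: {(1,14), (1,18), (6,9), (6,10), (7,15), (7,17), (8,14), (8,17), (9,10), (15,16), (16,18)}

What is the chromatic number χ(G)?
Clique number ω(G) = 3 (lower bound: χ ≥ ω).
The clique on [6, 9, 10] has size 3, forcing χ ≥ 3, and the coloring below uses 3 colors, so χ(G) = 3.
A valid 3-coloring: color 1: [1, 7, 8, 9, 16]; color 2: [10, 14, 15, 17, 18]; color 3: [6].

χ(G) = 3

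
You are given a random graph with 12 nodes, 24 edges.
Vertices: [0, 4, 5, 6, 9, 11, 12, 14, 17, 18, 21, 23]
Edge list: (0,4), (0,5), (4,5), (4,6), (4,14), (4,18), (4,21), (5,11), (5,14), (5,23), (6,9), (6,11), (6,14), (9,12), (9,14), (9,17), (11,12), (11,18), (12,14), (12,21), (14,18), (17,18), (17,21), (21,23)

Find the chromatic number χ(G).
Clique number ω(G) = 3 (lower bound: χ ≥ ω).
Suppose a proper 3-coloring c exists. The clique [0, 4, 5] takes 3 distinct colors; by symmetry let c(0) = 1, c(4) = 2, c(5) = 3.
- Vertex 14: neighbors [4, 5] already have colors [2, 3] ⇒ c(14) = 1.
- Vertex 6: neighbors [14, 4] already have colors [1, 2] ⇒ c(6) = 3.
- Vertex 9: neighbors [14, 6] already have colors [1, 3] ⇒ c(9) = 2.
- Vertex 12: neighbors [14, 9] already have colors [1, 2] ⇒ c(12) = 3.
- Vertex 18: neighbors [14, 4] already have colors [1, 2] ⇒ c(18) = 3.
- Vertex 21: neighbors [4, 12] already have colors [2, 3] ⇒ c(21) = 1.
- Vertex 17: neighbors [21, 9, 18] already have colors [1, 2, 3] — all 3 colors blocked. Contradiction.
The forced assignments end in a contradiction, so G has no proper 3-coloring (χ ≥ 4).
The coloring below uses 4 colors, so χ(G) = 4.
A valid 4-coloring: color 1: [4, 9, 11, 23]; color 2: [0, 14, 21]; color 3: [5, 6, 12, 18]; color 4: [17].

χ(G) = 4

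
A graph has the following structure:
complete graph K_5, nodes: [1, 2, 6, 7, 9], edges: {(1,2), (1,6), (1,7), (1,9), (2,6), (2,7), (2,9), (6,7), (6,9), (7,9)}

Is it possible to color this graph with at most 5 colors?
A valid 5-coloring: color 1: [7]; color 2: [9]; color 3: [6]; color 4: [1]; color 5: [2].
(χ(G) = 5 ≤ 5.)

Yes, G is 5-colorable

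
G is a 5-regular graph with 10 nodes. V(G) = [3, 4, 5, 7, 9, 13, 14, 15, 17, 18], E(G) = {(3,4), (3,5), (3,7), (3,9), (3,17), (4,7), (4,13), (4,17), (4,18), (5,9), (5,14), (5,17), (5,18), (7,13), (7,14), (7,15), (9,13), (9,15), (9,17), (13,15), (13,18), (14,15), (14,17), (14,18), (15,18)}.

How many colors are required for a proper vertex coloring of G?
χ(G) = 4

Clique number ω(G) = 4 (lower bound: χ ≥ ω).
The clique on [3, 5, 9, 17] has size 4, forcing χ ≥ 4, and the coloring below uses 4 colors, so χ(G) = 4.
A valid 4-coloring: color 1: [3, 13, 14]; color 2: [7, 17, 18]; color 3: [4, 5, 15]; color 4: [9].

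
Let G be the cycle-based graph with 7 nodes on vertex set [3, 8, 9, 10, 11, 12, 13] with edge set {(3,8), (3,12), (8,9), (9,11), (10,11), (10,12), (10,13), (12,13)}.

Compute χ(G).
Clique number ω(G) = 3 (lower bound: χ ≥ ω).
The clique on [10, 12, 13] has size 3, forcing χ ≥ 3, and the coloring below uses 3 colors, so χ(G) = 3.
A valid 3-coloring: color 1: [3, 9, 10]; color 2: [8, 11, 12]; color 3: [13].

χ(G) = 3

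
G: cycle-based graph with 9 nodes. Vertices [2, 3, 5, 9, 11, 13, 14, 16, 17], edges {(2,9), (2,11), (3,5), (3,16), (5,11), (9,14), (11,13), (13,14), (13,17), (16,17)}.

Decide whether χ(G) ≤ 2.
No, G is not 2-colorable

Odd cycle [13, 11, 2, 9, 14] needs 3 colors (χ ≥ 3).
Hence χ(G) ≥ 3 > 2, so no proper 2-coloring exists.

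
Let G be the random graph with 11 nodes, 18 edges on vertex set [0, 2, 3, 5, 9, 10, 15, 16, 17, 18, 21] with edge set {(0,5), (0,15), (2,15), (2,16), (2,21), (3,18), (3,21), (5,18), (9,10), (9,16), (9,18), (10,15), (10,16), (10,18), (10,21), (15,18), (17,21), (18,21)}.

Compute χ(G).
Clique number ω(G) = 3 (lower bound: χ ≥ ω).
The clique on [9, 10, 16] has size 3, forcing χ ≥ 3, and the coloring below uses 3 colors, so χ(G) = 3.
A valid 3-coloring: color 1: [0, 16, 17, 18]; color 2: [2, 3, 5, 10]; color 3: [9, 15, 21].

χ(G) = 3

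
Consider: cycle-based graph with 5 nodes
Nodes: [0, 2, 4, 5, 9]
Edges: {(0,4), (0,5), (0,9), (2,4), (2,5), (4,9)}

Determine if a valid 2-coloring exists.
The clique on vertices [0, 4, 9] has size 3 > 2, so it alone needs 3 colors.

No, G is not 2-colorable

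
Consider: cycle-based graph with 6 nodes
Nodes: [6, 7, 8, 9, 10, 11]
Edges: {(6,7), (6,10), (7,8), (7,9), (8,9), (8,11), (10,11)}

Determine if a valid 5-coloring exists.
A valid 5-coloring: color 1: [6, 8]; color 2: [7, 10]; color 3: [9, 11].
(χ(G) = 3 ≤ 5.)

Yes, G is 5-colorable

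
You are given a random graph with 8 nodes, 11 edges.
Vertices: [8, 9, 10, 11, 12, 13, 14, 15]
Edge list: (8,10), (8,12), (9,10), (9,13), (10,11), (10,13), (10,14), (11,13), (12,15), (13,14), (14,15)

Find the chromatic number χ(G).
χ(G) = 3

Clique number ω(G) = 3 (lower bound: χ ≥ ω).
The clique on [9, 10, 13] has size 3, forcing χ ≥ 3, and the coloring below uses 3 colors, so χ(G) = 3.
A valid 3-coloring: color 1: [10, 12]; color 2: [8, 13, 15]; color 3: [9, 11, 14].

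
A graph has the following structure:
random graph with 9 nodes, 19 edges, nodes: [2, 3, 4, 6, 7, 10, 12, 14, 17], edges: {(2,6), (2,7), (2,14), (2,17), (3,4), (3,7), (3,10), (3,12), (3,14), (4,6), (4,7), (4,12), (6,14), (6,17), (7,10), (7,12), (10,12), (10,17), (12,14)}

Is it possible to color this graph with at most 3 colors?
No, G is not 3-colorable

The clique on vertices [3, 7, 10, 12] has size 4 > 3, so it alone needs 4 colors.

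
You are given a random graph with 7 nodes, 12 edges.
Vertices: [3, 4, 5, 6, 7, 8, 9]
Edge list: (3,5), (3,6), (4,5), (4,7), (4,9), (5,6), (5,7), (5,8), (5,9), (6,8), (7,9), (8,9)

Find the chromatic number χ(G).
χ(G) = 4

Clique number ω(G) = 4 (lower bound: χ ≥ ω).
The clique on [4, 5, 7, 9] has size 4, forcing χ ≥ 4, and the coloring below uses 4 colors, so χ(G) = 4.
A valid 4-coloring: color 1: [5]; color 2: [6, 9]; color 3: [3, 7, 8]; color 4: [4].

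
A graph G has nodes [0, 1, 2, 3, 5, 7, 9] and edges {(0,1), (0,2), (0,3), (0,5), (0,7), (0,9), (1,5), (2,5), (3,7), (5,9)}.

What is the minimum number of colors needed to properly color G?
χ(G) = 3

Clique number ω(G) = 3 (lower bound: χ ≥ ω).
The clique on [0, 3, 7] has size 3, forcing χ ≥ 3, and the coloring below uses 3 colors, so χ(G) = 3.
A valid 3-coloring: color 1: [0]; color 2: [5, 7]; color 3: [1, 2, 3, 9].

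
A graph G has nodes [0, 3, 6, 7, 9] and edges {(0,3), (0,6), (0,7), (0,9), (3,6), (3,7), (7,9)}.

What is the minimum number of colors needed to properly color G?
χ(G) = 3

Clique number ω(G) = 3 (lower bound: χ ≥ ω).
The clique on [0, 7, 9] has size 3, forcing χ ≥ 3, and the coloring below uses 3 colors, so χ(G) = 3.
A valid 3-coloring: color 1: [0]; color 2: [6, 7]; color 3: [3, 9].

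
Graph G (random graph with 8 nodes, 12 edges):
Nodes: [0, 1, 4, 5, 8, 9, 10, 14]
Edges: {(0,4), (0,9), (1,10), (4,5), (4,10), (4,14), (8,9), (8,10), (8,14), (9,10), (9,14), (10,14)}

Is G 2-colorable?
No, G is not 2-colorable

The clique on vertices [8, 9, 10, 14] has size 4 > 2, so it alone needs 4 colors.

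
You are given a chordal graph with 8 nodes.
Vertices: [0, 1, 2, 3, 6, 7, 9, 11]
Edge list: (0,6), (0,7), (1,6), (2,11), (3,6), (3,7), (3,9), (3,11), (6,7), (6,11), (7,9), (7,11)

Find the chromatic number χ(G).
Clique number ω(G) = 4 (lower bound: χ ≥ ω).
The clique on [3, 6, 7, 11] has size 4, forcing χ ≥ 4, and the coloring below uses 4 colors, so χ(G) = 4.
A valid 4-coloring: color 1: [1, 2, 7]; color 2: [6, 9]; color 3: [0, 11]; color 4: [3].

χ(G) = 4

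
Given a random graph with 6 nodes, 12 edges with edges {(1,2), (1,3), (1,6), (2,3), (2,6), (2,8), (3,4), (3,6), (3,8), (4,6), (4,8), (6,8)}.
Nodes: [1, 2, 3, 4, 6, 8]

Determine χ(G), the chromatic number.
χ(G) = 4

Clique number ω(G) = 4 (lower bound: χ ≥ ω).
The clique on [2, 3, 6, 8] has size 4, forcing χ ≥ 4, and the coloring below uses 4 colors, so χ(G) = 4.
A valid 4-coloring: color 1: [3]; color 2: [6]; color 3: [1, 8]; color 4: [2, 4].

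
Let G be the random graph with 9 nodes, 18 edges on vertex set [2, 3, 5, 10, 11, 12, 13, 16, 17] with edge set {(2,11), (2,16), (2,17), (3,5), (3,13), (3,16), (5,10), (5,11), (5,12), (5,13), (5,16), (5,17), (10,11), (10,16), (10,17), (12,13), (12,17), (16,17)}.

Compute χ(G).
Clique number ω(G) = 4 (lower bound: χ ≥ ω).
The clique on [5, 10, 16, 17] has size 4, forcing χ ≥ 4, and the coloring below uses 4 colors, so χ(G) = 4.
A valid 4-coloring: color 1: [2, 5]; color 2: [3, 11, 17]; color 3: [12, 16]; color 4: [10, 13].

χ(G) = 4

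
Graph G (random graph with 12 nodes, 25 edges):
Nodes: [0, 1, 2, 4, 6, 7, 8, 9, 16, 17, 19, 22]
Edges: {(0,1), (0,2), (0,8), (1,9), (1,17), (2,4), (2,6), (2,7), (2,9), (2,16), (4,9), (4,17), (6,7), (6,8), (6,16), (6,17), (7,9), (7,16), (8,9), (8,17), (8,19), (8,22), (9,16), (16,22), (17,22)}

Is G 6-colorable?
A valid 6-coloring: color 1: [0, 6, 9, 19, 22]; color 2: [2, 17]; color 3: [1, 4, 8, 16]; color 4: [7].
(χ(G) = 4 ≤ 6.)

Yes, G is 6-colorable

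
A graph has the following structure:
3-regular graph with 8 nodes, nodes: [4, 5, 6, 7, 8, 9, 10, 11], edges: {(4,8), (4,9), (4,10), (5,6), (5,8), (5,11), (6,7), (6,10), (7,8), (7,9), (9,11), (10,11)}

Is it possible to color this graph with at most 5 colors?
Yes, G is 5-colorable

A valid 5-coloring: color 1: [5, 9, 10]; color 2: [6, 8, 11]; color 3: [4, 7].
(χ(G) = 3 ≤ 5.)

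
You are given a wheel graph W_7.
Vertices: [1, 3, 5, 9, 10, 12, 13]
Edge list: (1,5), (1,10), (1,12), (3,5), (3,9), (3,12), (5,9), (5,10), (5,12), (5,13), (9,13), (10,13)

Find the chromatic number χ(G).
Clique number ω(G) = 3 (lower bound: χ ≥ ω).
The clique on [1, 5, 10] has size 3, forcing χ ≥ 3, and the coloring below uses 3 colors, so χ(G) = 3.
A valid 3-coloring: color 1: [5]; color 2: [9, 10, 12]; color 3: [1, 3, 13].

χ(G) = 3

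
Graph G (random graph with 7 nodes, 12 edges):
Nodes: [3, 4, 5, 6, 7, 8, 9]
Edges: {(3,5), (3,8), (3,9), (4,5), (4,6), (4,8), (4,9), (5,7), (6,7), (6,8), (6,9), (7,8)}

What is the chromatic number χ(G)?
χ(G) = 3

Clique number ω(G) = 3 (lower bound: χ ≥ ω).
The clique on [4, 6, 8] has size 3, forcing χ ≥ 3, and the coloring below uses 3 colors, so χ(G) = 3.
A valid 3-coloring: color 1: [3, 4, 7]; color 2: [5, 8, 9]; color 3: [6].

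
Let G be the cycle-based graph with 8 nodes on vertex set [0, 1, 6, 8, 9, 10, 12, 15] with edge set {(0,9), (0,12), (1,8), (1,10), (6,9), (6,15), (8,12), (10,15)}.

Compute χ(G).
χ(G) = 2

Clique number ω(G) = 2 (lower bound: χ ≥ ω).
The graph is bipartite (no odd cycle), so 2 colors suffice: χ(G) = 2.
A valid 2-coloring: color 1: [1, 9, 12, 15]; color 2: [0, 6, 8, 10].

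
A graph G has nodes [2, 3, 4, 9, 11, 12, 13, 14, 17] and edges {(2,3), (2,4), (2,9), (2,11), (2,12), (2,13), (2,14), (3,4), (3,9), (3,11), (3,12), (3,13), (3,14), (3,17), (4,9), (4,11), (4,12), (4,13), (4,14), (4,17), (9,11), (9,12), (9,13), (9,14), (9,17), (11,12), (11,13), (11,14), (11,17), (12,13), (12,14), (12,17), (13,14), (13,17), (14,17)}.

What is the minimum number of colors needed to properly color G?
Clique number ω(G) = 8 (lower bound: χ ≥ ω).
The clique on [3, 4, 9, 11, 12, 13, 14, 17] has size 8, forcing χ ≥ 8, and the coloring below uses 8 colors, so χ(G) = 8.
A valid 8-coloring: color 1: [11]; color 2: [9]; color 3: [4]; color 4: [13]; color 5: [14]; color 6: [12]; color 7: [3]; color 8: [2, 17].

χ(G) = 8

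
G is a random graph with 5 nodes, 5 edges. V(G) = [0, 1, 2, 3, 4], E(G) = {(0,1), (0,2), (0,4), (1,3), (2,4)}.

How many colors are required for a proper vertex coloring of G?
χ(G) = 3

Clique number ω(G) = 3 (lower bound: χ ≥ ω).
The clique on [0, 2, 4] has size 3, forcing χ ≥ 3, and the coloring below uses 3 colors, so χ(G) = 3.
A valid 3-coloring: color 1: [0, 3]; color 2: [1, 2]; color 3: [4].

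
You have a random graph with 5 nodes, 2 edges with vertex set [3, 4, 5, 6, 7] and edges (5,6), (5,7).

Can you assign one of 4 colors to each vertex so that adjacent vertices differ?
Yes, G is 4-colorable

A valid 4-coloring: color 1: [3, 4, 5]; color 2: [6, 7].
(χ(G) = 2 ≤ 4.)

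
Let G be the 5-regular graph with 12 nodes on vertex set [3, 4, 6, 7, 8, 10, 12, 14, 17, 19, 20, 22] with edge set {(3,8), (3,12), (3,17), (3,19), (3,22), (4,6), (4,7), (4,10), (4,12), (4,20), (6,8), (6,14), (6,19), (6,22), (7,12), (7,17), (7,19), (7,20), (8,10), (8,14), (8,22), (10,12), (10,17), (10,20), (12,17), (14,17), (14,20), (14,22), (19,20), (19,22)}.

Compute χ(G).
Clique number ω(G) = 4 (lower bound: χ ≥ ω).
The clique on [6, 8, 14, 22] has size 4, forcing χ ≥ 4, and the coloring below uses 4 colors, so χ(G) = 4.
A valid 4-coloring: color 1: [4, 8, 17, 19]; color 2: [3, 7, 10, 14]; color 3: [12, 20, 22]; color 4: [6].

χ(G) = 4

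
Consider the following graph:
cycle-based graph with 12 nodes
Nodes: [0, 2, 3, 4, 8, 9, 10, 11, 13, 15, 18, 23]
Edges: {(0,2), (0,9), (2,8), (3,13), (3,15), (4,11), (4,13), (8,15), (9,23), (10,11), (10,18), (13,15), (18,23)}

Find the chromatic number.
Clique number ω(G) = 3 (lower bound: χ ≥ ω).
The clique on [3, 13, 15] has size 3, forcing χ ≥ 3, and the coloring below uses 3 colors, so χ(G) = 3.
A valid 3-coloring: color 1: [2, 4, 9, 10, 15]; color 2: [0, 8, 11, 13, 18]; color 3: [3, 23].

χ(G) = 3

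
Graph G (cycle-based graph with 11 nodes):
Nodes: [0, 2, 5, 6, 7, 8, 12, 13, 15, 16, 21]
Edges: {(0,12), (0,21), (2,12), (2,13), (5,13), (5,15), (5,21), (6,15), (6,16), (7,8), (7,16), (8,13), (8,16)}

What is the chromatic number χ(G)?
Clique number ω(G) = 3 (lower bound: χ ≥ ω).
The clique on [7, 8, 16] has size 3, forcing χ ≥ 3, and the coloring below uses 3 colors, so χ(G) = 3.
A valid 3-coloring: color 1: [12, 13, 15, 16, 21]; color 2: [0, 2, 5, 6, 8]; color 3: [7].

χ(G) = 3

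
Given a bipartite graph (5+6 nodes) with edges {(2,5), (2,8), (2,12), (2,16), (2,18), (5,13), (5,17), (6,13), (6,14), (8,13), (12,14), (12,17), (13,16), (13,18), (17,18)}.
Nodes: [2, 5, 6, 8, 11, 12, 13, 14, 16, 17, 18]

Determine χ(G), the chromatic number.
Clique number ω(G) = 2 (lower bound: χ ≥ ω).
The graph is bipartite (no odd cycle), so 2 colors suffice: χ(G) = 2.
A valid 2-coloring: color 1: [2, 11, 13, 14, 17]; color 2: [5, 6, 8, 12, 16, 18].

χ(G) = 2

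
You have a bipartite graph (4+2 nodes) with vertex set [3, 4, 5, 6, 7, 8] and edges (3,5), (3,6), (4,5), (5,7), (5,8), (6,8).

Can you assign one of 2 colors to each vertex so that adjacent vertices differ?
A valid 2-coloring: color 1: [5, 6]; color 2: [3, 4, 7, 8].
(χ(G) = 2 ≤ 2.)

Yes, G is 2-colorable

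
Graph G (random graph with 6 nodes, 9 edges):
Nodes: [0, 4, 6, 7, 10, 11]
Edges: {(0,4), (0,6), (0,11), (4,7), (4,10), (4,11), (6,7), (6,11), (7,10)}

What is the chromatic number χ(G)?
Clique number ω(G) = 3 (lower bound: χ ≥ ω).
The clique on [0, 4, 11] has size 3, forcing χ ≥ 3, and the coloring below uses 3 colors, so χ(G) = 3.
A valid 3-coloring: color 1: [4, 6]; color 2: [7, 11]; color 3: [0, 10].

χ(G) = 3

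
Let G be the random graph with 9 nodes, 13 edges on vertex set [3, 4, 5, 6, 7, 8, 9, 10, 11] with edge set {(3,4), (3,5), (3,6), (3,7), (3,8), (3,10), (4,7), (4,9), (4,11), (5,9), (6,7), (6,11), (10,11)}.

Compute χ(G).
Clique number ω(G) = 3 (lower bound: χ ≥ ω).
The clique on [3, 4, 7] has size 3, forcing χ ≥ 3, and the coloring below uses 3 colors, so χ(G) = 3.
A valid 3-coloring: color 1: [3, 9, 11]; color 2: [4, 5, 6, 8, 10]; color 3: [7].

χ(G) = 3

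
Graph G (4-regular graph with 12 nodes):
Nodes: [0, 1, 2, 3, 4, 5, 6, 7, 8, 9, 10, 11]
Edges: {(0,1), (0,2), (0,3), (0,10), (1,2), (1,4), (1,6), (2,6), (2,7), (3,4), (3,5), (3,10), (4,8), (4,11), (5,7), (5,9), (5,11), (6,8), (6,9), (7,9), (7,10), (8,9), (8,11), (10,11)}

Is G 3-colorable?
Yes, G is 3-colorable

A valid 3-coloring: color 1: [2, 3, 9, 11]; color 2: [0, 4, 6, 7]; color 3: [1, 5, 8, 10].
(χ(G) = 3 ≤ 3.)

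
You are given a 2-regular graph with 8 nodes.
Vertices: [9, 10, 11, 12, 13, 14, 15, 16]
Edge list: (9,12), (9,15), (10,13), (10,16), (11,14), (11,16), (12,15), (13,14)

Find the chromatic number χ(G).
Clique number ω(G) = 3 (lower bound: χ ≥ ω).
The clique on [9, 12, 15] has size 3, forcing χ ≥ 3, and the coloring below uses 3 colors, so χ(G) = 3.
A valid 3-coloring: color 1: [11, 12, 13]; color 2: [9, 14, 16]; color 3: [10, 15].

χ(G) = 3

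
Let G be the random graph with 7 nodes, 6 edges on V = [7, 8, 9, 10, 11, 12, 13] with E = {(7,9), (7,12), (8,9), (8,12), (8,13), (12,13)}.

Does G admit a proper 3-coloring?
Yes, G is 3-colorable

A valid 3-coloring: color 1: [9, 10, 11, 12]; color 2: [7, 8]; color 3: [13].
(χ(G) = 3 ≤ 3.)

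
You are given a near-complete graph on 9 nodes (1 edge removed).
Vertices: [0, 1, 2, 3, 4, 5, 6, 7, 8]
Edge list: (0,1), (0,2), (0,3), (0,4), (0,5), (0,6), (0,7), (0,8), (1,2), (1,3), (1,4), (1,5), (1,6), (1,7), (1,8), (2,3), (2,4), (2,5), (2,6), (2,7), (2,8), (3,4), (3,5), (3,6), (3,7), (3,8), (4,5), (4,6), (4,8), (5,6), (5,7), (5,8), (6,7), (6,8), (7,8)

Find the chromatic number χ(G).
Clique number ω(G) = 8 (lower bound: χ ≥ ω).
The clique on [0, 1, 2, 3, 4, 5, 6, 8] has size 8, forcing χ ≥ 8, and the coloring below uses 8 colors, so χ(G) = 8.
A valid 8-coloring: color 1: [0]; color 2: [3]; color 3: [6]; color 4: [5]; color 5: [2]; color 6: [8]; color 7: [1]; color 8: [4, 7].

χ(G) = 8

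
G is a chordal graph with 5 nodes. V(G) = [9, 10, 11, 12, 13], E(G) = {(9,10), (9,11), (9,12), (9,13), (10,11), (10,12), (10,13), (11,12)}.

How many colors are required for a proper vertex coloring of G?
Clique number ω(G) = 4 (lower bound: χ ≥ ω).
The clique on [9, 10, 11, 12] has size 4, forcing χ ≥ 4, and the coloring below uses 4 colors, so χ(G) = 4.
A valid 4-coloring: color 1: [10]; color 2: [9]; color 3: [11, 13]; color 4: [12].

χ(G) = 4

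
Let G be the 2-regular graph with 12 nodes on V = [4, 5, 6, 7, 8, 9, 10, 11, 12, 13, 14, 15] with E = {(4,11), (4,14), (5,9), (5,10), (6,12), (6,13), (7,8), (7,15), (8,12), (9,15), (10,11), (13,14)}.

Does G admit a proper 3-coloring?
Yes, G is 3-colorable

A valid 3-coloring: color 1: [4, 7, 9, 10, 12, 13]; color 2: [5, 6, 8, 11, 14, 15].
(χ(G) = 2 ≤ 3.)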